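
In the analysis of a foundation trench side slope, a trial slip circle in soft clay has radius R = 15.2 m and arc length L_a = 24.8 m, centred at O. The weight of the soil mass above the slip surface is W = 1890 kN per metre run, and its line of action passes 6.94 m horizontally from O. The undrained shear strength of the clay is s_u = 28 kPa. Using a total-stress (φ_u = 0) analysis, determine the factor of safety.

Taking moments about the centre O, the resisting moment is provided by the undrained shear strength acting along the arc:
M_R = s_u·L_a·R = 28·24.80·15.2 = 10554.9 kN·m/m
M_D = W·d = 1890·6.94 = 13116.6 kN·m/m
FS = M_R / M_D = 10554.9 / 13116.6 = 0.805

FS = 0.80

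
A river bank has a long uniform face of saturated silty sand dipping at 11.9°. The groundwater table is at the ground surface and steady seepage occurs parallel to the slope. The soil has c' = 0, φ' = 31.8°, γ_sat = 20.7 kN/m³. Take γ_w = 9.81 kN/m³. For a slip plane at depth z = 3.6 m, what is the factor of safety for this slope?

With seepage parallel to the slope and the water table at the surface, the effective normal stress on the slip plane uses the buoyant unit weight γ' = γ_sat − γ_w while the driving shear stress uses γ_sat:
FS = [c' + γ' z cos²β tanφ'] / [γ_sat z sinβ cosβ]
(For c' = 0 this reduces to FS = (γ'/γ_sat)·tanφ'/tanβ.)
γ' = 20.7 − 9.81 = 10.89 kN/m³
Numerator = 0.0 + 10.89·3.6·cos²11.9°·tan31.8° = 0.0 + 10.89·3.6·0.9575·0.6200 = 23.274 kPa
Denominator = 20.7·3.6·sin11.9°·cos11.9° = 20.7·3.6·0.2062·0.9785 = 15.036 kPa
FS = 23.274 / 15.036 = 1.548

FS = 1.55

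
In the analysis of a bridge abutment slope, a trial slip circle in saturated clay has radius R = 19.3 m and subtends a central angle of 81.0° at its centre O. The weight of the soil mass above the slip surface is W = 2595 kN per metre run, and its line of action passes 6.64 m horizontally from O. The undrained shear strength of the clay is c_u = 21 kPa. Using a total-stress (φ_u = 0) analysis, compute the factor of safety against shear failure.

FS = 0.64

Taking moments about the centre O, the resisting moment is provided by the undrained shear strength acting along the arc:
Arc length L_a = R·θ = 19.3·(81.0°·π/180) = 19.3·1.4137 = 27.28 m
M_R = c_u·L_a·R = 21·27.28·19.3 = 11058.5 kN·m/m
M_D = W·d = 2595·6.64 = 17230.8 kN·m/m
FS = M_R / M_D = 11058.5 / 17230.8 = 0.642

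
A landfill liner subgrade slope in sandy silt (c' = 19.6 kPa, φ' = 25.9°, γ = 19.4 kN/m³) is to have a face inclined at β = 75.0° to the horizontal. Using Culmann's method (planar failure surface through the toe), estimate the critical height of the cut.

H_c = 10.17 m

Culmann's analysis gives the critical failure plane at α_cr = (β + φ')/2 = (75.0 + 25.9)/2 = 50.5°, and the critical height
H_c = (4c'/γ) · sinβ cosφ' / [1 − cos(β − φ')]
    = (4·19.6/19.4) · sin75.0°·cos25.9° / [1 − cos(49.1°)]
    = 4.041 · 0.9659·0.8996 / [1 − 0.6547]
    = 4.041 · 0.8689 / 0.3453
    = 10.17 m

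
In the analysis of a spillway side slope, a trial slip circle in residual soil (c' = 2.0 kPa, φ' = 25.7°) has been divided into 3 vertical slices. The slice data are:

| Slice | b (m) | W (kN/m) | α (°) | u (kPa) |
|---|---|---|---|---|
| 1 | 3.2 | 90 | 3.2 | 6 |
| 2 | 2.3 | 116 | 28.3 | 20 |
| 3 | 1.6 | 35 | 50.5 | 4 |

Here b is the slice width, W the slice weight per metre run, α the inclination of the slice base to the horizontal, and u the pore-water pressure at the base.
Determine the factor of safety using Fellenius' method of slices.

FS = 0.93

Ordinary method of slices: FS = Σ[c'·Δl_i + (W_i cosα_i − u_i·Δl_i)·tanφ'] / Σ W_i sinα_i, with Δl_i = b_i / cosα_i.
Slice 1: Δl = 3.2/cos3.2° = 3.205 m; N'_1 = 90·cos3.2° − 6·3.205 = 70.6; c'Δl = 6.41; W sinα = 5.0
Slice 2: Δl = 2.3/cos28.3° = 2.612 m; N'_2 = 116·cos28.3° − 20·2.612 = 49.9; c'Δl = 5.22; W sinα = 55.0
Slice 3: Δl = 1.6/cos50.5° = 2.515 m; N'_3 = 35·cos50.5° − 4·2.515 = 12.2; c'Δl = 5.03; W sinα = 27.0
Σc'Δl = 16.7 kN/m; ΣN' = 132.7 kN/m; ΣW sinα = 87.0 kN/m
Resisting = 16.7 + 132.7·tan25.7° = 16.7 + 63.9 = 80.5 kN/m
FS = 80.5 / 87.0 = 0.925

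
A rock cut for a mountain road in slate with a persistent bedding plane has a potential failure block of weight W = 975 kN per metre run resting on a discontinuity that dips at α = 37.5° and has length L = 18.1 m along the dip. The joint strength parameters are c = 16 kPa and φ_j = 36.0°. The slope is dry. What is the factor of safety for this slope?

FS = 1.43

Resolving the block weight along and normal to the plane and applying the Mohr–Coulomb strength on the joint:
N' = W cosα = 975·cos37.5° = 773.5 kN/m
Driving force T = W sinα = 975·sin37.5° = 593.5 kN/m
Resisting force R = c·L + N'·tanφ_j = 16·18.1 + 773.5·tan36.0° = 289.6 + 562.0 = 851.6 kN/m
FS = R / T = 851.6 / 593.5 = 1.435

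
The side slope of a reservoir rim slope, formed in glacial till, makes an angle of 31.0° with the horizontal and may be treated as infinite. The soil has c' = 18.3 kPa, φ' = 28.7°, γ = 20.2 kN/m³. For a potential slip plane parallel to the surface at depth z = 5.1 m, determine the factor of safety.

FS = 1.31

For an infinite slope with a slip plane parallel to the surface (no pore pressure): FS = [c' + γz cos²β tanφ'] / [γz sinβ cosβ].
γz = 20.2·5.1 = 103.02 kN/m²
Numerator = 18.3 + 103.02·cos²31.0°·tan28.7° = 18.3 + 103.02·0.7347·0.5475 = 59.740 kPa
Denominator = 103.02·sin31.0°·cos31.0° = 103.02·0.5150·0.8572 = 45.481 kPa
FS = 59.740 / 45.481 = 1.314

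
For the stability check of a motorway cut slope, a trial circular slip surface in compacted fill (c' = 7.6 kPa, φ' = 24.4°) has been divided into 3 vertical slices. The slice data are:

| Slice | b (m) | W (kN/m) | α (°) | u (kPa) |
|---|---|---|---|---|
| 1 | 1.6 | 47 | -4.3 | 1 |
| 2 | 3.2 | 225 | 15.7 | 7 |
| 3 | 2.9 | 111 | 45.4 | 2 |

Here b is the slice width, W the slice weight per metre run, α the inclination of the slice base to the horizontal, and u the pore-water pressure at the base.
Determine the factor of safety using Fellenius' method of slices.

FS = 1.53

Ordinary method of slices: FS = Σ[c'·Δl_i + (W_i cosα_i − u_i·Δl_i)·tanφ'] / Σ W_i sinα_i, with Δl_i = b_i / cosα_i.
Slice 1: Δl = 1.6/cos(-4.3°) = 1.605 m; N'_1 = 47·cos(-4.3°) − 1·1.605 = 45.3; c'Δl = 12.19; W sinα = -3.5
Slice 2: Δl = 3.2/cos15.7° = 3.324 m; N'_2 = 225·cos15.7° − 7·3.324 = 193.3; c'Δl = 25.26; W sinα = 60.9
Slice 3: Δl = 2.9/cos45.4° = 4.130 m; N'_3 = 111·cos45.4° − 2·4.130 = 69.7; c'Δl = 31.39; W sinα = 79.0
Σc'Δl = 68.8 kN/m; ΣN' = 308.3 kN/m; ΣW sinα = 136.4 kN/m
Resisting = 68.8 + 308.3·tan24.4° = 68.8 + 139.8 = 208.7 kN/m
FS = 208.7 / 136.4 = 1.530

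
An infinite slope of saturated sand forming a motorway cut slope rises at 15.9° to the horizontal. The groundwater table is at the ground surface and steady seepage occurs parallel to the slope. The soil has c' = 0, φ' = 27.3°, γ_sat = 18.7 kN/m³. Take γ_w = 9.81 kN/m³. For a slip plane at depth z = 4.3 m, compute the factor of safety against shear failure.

With seepage parallel to the slope and the water table at the surface, the effective normal stress on the slip plane uses the buoyant unit weight γ' = γ_sat − γ_w while the driving shear stress uses γ_sat:
FS = [c' + γ' z cos²β tanφ'] / [γ_sat z sinβ cosβ]
(For c' = 0 this reduces to FS = (γ'/γ_sat)·tanφ'/tanβ.)
γ' = 18.7 − 9.81 = 8.89 kN/m³
Numerator = 0.0 + 8.89·4.3·cos²15.9°·tan27.3° = 0.0 + 8.89·4.3·0.9249·0.5161 = 18.250 kPa
Denominator = 18.7·4.3·sin15.9°·cos15.9° = 18.7·4.3·0.2740·0.9617 = 21.186 kPa
FS = 18.250 / 21.186 = 0.861

FS = 0.86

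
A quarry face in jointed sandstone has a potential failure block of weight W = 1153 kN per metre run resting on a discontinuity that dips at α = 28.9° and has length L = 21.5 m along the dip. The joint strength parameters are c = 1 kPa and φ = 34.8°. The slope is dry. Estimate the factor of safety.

Resolving the block weight along and normal to the plane and applying the Mohr–Coulomb strength on the joint:
N' = W cosα = 1153·cos28.9° = 1009.4 kN/m
Driving force T = W sinα = 1153·sin28.9° = 557.2 kN/m
Resisting force R = c·L + N'·tanφ = 1·21.5 + 1009.4·tan34.8° = 21.5 + 701.6 = 723.1 kN/m
FS = R / T = 723.1 / 557.2 = 1.298

FS = 1.30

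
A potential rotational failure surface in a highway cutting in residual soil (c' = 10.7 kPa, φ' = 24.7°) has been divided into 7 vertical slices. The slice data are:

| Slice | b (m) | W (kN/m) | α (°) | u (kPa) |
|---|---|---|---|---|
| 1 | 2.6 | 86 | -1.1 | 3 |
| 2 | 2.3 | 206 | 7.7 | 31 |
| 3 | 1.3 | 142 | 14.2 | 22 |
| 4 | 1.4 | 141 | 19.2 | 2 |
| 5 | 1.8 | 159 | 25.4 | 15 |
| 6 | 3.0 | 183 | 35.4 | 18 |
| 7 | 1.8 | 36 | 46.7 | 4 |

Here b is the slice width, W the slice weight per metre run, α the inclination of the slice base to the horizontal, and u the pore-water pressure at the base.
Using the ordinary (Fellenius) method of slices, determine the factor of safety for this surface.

Ordinary method of slices: FS = Σ[c'·Δl_i + (W_i cosα_i − u_i·Δl_i)·tanφ'] / Σ W_i sinα_i, with Δl_i = b_i / cosα_i.
Slice 1: Δl = 2.6/cos(-1.1°) = 2.600 m; N'_1 = 86·cos(-1.1°) − 3·2.600 = 78.2; c'Δl = 27.83; W sinα = -1.7
Slice 2: Δl = 2.3/cos7.7° = 2.321 m; N'_2 = 206·cos7.7° − 31·2.321 = 132.2; c'Δl = 24.83; W sinα = 27.6
Slice 3: Δl = 1.3/cos14.2° = 1.341 m; N'_3 = 142·cos14.2° − 22·1.341 = 108.2; c'Δl = 14.35; W sinα = 34.8
Slice 4: Δl = 1.4/cos19.2° = 1.482 m; N'_4 = 141·cos19.2° − 2·1.482 = 130.2; c'Δl = 15.86; W sinα = 46.4
Slice 5: Δl = 1.8/cos25.4° = 1.993 m; N'_5 = 159·cos25.4° − 15·1.993 = 113.7; c'Δl = 21.32; W sinα = 68.2
Slice 6: Δl = 3.0/cos35.4° = 3.680 m; N'_6 = 183·cos35.4° − 18·3.680 = 82.9; c'Δl = 39.38; W sinα = 106.0
Slice 7: Δl = 1.8/cos46.7° = 2.625 m; N'_7 = 36·cos46.7° − 4·2.625 = 14.2; c'Δl = 28.08; W sinα = 26.2
Σc'Δl = 171.7 kN/m; ΣN' = 659.6 kN/m; ΣW sinα = 307.6 kN/m
Resisting = 171.7 + 659.6·tan24.7° = 171.7 + 303.4 = 475.0 kN/m
FS = 475.0 / 307.6 = 1.544

FS = 1.54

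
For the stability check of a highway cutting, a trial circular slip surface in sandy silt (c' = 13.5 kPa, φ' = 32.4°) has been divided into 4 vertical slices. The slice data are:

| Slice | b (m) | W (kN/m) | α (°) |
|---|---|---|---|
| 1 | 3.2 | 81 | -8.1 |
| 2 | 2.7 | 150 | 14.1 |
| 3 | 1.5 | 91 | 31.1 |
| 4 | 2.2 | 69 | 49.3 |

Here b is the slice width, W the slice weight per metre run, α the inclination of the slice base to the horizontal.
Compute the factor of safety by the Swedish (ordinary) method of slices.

FS = 2.99

Ordinary method of slices: FS = Σ[c'·Δl_i + (W_i cosα_i)·tanφ'] / Σ W_i sinα_i, with Δl_i = b_i / cosα_i.
Slice 1: Δl = 3.2/cos(-8.1°) = 3.232 m; N'_1 = 81·cos(-8.1°) = 80.2; c'Δl = 43.64; W sinα = -11.4
Slice 2: Δl = 2.7/cos14.1° = 2.784 m; N'_2 = 150·cos14.1° = 145.5; c'Δl = 37.58; W sinα = 36.5
Slice 3: Δl = 1.5/cos31.1° = 1.752 m; N'_3 = 91·cos31.1° = 77.9; c'Δl = 23.65; W sinα = 47.0
Slice 4: Δl = 2.2/cos49.3° = 3.374 m; N'_4 = 69·cos49.3° = 45.0; c'Δl = 45.55; W sinα = 52.3
Σc'Δl = 150.4 kN/m; ΣN' = 348.6 kN/m; ΣW sinα = 124.4 kN/m
Resisting = 150.4 + 348.6·tan32.4° = 150.4 + 221.2 = 371.6 kN/m
FS = 371.6 / 124.4 = 2.986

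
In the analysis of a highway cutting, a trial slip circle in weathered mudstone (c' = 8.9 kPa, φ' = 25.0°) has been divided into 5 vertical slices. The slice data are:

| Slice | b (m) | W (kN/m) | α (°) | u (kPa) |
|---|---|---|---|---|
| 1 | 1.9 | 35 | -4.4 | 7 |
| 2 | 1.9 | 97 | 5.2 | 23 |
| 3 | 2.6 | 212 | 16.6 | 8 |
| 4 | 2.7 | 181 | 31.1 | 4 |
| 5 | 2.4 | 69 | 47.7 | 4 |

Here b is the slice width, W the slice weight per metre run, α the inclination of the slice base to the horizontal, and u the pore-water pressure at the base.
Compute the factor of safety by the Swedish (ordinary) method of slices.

FS = 1.51

Ordinary method of slices: FS = Σ[c'·Δl_i + (W_i cosα_i − u_i·Δl_i)·tanφ'] / Σ W_i sinα_i, with Δl_i = b_i / cosα_i.
Slice 1: Δl = 1.9/cos(-4.4°) = 1.906 m; N'_1 = 35·cos(-4.4°) − 7·1.906 = 21.6; c'Δl = 16.96; W sinα = -2.7
Slice 2: Δl = 1.9/cos5.2° = 1.908 m; N'_2 = 97·cos5.2° − 23·1.908 = 52.7; c'Δl = 16.98; W sinα = 8.8
Slice 3: Δl = 2.6/cos16.6° = 2.713 m; N'_3 = 212·cos16.6° − 8·2.713 = 181.5; c'Δl = 24.15; W sinα = 60.6
Slice 4: Δl = 2.7/cos31.1° = 3.153 m; N'_4 = 181·cos31.1° − 4·3.153 = 142.4; c'Δl = 28.06; W sinα = 93.5
Slice 5: Δl = 2.4/cos47.7° = 3.566 m; N'_5 = 69·cos47.7° − 4·3.566 = 32.2; c'Δl = 31.74; W sinα = 51.0
Σc'Δl = 117.9 kN/m; ΣN' = 430.3 kN/m; ΣW sinα = 211.2 kN/m
Resisting = 117.9 + 430.3·tan25.0° = 117.9 + 200.6 = 318.5 kN/m
FS = 318.5 / 211.2 = 1.508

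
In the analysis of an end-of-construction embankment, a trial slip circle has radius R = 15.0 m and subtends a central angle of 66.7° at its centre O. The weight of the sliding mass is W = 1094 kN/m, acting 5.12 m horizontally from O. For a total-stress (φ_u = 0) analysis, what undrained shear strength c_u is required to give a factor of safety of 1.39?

FS = c_u·L_a·R / (W·d), so c_u = FS·W·d / (L_a·R).
Arc length L_a = R·θ = 15.0·(66.7°·π/180) = 15.0·1.1641 = 17.46 m
c_u = 1.39·1094·5.12 / (17.46·15.0) = 7785.8 / 261.93 = 29.72 kPa

c_u = 29.7 kPa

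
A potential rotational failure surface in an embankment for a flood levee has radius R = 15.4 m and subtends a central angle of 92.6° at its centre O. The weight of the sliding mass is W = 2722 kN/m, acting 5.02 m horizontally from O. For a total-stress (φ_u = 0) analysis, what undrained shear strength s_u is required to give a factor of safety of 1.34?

FS = s_u·L_a·R / (W·d), so s_u = FS·W·d / (L_a·R).
Arc length L_a = R·θ = 15.4·(92.6°·π/180) = 15.4·1.6162 = 24.89 m
s_u = 1.34·2722·5.02 / (24.89·15.4) = 18310.3 / 383.29 = 47.77 kPa

s_u = 47.8 kPa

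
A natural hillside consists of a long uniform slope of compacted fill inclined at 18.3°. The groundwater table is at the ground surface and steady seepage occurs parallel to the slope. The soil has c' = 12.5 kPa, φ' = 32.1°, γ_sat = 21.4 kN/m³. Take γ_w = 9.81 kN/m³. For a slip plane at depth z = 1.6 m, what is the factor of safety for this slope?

With seepage parallel to the slope and the water table at the surface, the effective normal stress on the slip plane uses the buoyant unit weight γ' = γ_sat − γ_w while the driving shear stress uses γ_sat:
FS = [c' + γ' z cos²β tanφ'] / [γ_sat z sinβ cosβ]
γ' = 21.4 − 9.81 = 11.59 kN/m³
Numerator = 12.5 + 11.59·1.6·cos²18.3°·tan32.1° = 12.5 + 11.59·1.6·0.9014·0.6273 = 22.986 kPa
Denominator = 21.4·1.6·sin18.3°·cos18.3° = 21.4·1.6·0.3140·0.9494 = 10.207 kPa
FS = 22.986 / 10.207 = 2.252

FS = 2.25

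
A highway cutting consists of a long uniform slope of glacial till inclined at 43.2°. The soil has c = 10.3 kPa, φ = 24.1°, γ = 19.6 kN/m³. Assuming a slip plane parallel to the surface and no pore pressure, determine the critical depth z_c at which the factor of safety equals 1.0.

Setting FS = 1.00 in FS = [c + γz cos²β tanφ] / [γz sinβ cosβ] and solving for z:
z = c / [γ cosβ (FS·sinβ − cosβ·tanφ)]
  = 10.3 / [19.6·cos43.2°·(1.00·sin43.2° − cos43.2°·tan24.1°)]
  = 10.3 / [19.6·0.7290·(1.00·0.6845 − 0.7290·0.4473)]
  = 10.3 / 5.1217 = 2.011 m

z_c = 2.01 m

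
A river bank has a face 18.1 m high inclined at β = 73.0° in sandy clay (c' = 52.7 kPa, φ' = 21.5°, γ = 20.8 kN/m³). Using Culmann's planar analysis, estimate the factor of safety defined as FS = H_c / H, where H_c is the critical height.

H_c = (4c'/γ) · sinβ cosφ' / [1 − cos(β − φ')]
    = (4·52.7/20.8) · sin73.0°·cos21.5° / [1 − cos51.5°]
    = 10.135 · 0.8898 / 0.3775 = 23.89 m
FS = H_c / H = 23.89 / 18.1 = 1.320

FS = 1.32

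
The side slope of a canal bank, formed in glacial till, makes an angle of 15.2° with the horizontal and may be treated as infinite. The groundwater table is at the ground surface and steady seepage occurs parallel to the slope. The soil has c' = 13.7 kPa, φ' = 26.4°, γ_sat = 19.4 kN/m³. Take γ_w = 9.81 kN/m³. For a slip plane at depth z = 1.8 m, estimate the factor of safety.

FS = 2.45

With seepage parallel to the slope and the water table at the surface, the effective normal stress on the slip plane uses the buoyant unit weight γ' = γ_sat − γ_w while the driving shear stress uses γ_sat:
FS = [c' + γ' z cos²β tanφ'] / [γ_sat z sinβ cosβ]
γ' = 19.4 − 9.81 = 9.59 kN/m³
Numerator = 13.7 + 9.59·1.8·cos²15.2°·tan26.4° = 13.7 + 9.59·1.8·0.9313·0.4964 = 21.680 kPa
Denominator = 19.4·1.8·sin15.2°·cos15.2° = 19.4·1.8·0.2622·0.9650 = 8.835 kPa
FS = 21.680 / 8.835 = 2.454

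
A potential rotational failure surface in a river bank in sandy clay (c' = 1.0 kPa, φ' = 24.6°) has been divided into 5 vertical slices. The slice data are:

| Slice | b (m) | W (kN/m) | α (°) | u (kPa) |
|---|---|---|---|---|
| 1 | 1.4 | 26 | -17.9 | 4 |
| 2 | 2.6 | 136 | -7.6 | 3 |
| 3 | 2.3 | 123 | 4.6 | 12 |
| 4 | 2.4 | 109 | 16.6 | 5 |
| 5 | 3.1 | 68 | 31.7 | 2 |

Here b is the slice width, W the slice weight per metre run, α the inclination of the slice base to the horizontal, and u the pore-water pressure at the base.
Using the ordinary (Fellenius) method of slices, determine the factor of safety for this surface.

FS = 3.70

Ordinary method of slices: FS = Σ[c'·Δl_i + (W_i cosα_i − u_i·Δl_i)·tanφ'] / Σ W_i sinα_i, with Δl_i = b_i / cosα_i.
Slice 1: Δl = 1.4/cos(-17.9°) = 1.471 m; N'_1 = 26·cos(-17.9°) − 4·1.471 = 18.9; c'Δl = 1.47; W sinα = -8.0
Slice 2: Δl = 2.6/cos(-7.6°) = 2.623 m; N'_2 = 136·cos(-7.6°) − 3·2.623 = 126.9; c'Δl = 2.62; W sinα = -18.0
Slice 3: Δl = 2.3/cos4.6° = 2.307 m; N'_3 = 123·cos4.6° − 12·2.307 = 94.9; c'Δl = 2.31; W sinα = 9.9
Slice 4: Δl = 2.4/cos16.6° = 2.504 m; N'_4 = 109·cos16.6° − 5·2.504 = 91.9; c'Δl = 2.50; W sinα = 31.1
Slice 5: Δl = 3.1/cos31.7° = 3.644 m; N'_5 = 68·cos31.7° − 2·3.644 = 50.6; c'Δl = 3.64; W sinα = 35.7
Σc'Δl = 12.5 kN/m; ΣN' = 383.2 kN/m; ΣW sinα = 50.8 kN/m
Resisting = 12.5 + 383.2·tan24.6° = 12.5 + 175.4 = 188.0 kN/m
FS = 188.0 / 50.8 = 3.704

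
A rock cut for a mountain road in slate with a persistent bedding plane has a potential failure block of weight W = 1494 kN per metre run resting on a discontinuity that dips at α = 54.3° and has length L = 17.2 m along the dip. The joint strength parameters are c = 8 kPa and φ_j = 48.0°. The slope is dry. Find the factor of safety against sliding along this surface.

FS = 0.91

Resolving the block weight along and normal to the plane and applying the Mohr–Coulomb strength on the joint:
N' = W cosα = 1494·cos54.3° = 871.8 kN/m
Driving force T = W sinα = 1494·sin54.3° = 1213.3 kN/m
Resisting force R = c·L + N'·tanφ_j = 8·17.2 + 871.8·tan48.0° = 137.6 + 968.2 = 1105.8 kN/m
FS = R / T = 1105.8 / 1213.3 = 0.911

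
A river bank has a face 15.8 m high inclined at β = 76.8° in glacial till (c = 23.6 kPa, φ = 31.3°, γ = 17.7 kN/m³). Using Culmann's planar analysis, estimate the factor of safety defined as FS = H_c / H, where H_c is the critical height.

FS = 0.94

H_c = (4c/γ) · sinβ cosφ / [1 − cos(β − φ)]
    = (4·23.6/17.7) · sin76.8°·cos31.3° / [1 − cos45.5°]
    = 5.333 · 0.8319 / 0.2991 = 14.83 m
FS = H_c / H = 14.83 / 15.8 = 0.939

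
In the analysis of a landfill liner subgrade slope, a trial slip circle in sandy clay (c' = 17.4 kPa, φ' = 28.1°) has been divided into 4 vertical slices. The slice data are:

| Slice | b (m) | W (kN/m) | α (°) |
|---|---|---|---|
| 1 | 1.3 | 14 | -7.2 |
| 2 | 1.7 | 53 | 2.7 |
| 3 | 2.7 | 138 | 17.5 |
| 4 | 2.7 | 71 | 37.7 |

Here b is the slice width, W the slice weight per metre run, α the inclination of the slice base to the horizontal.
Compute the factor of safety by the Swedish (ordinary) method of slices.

Ordinary method of slices: FS = Σ[c'·Δl_i + (W_i cosα_i)·tanφ'] / Σ W_i sinα_i, with Δl_i = b_i / cosα_i.
Slice 1: Δl = 1.3/cos(-7.2°) = 1.310 m; N'_1 = 14·cos(-7.2°) = 13.9; c'Δl = 22.80; W sinα = -1.8
Slice 2: Δl = 1.7/cos2.7° = 1.702 m; N'_2 = 53·cos2.7° = 52.9; c'Δl = 29.61; W sinα = 2.5
Slice 3: Δl = 2.7/cos17.5° = 2.831 m; N'_3 = 138·cos17.5° = 131.6; c'Δl = 49.26; W sinα = 41.5
Slice 4: Δl = 2.7/cos37.7° = 3.412 m; N'_4 = 71·cos37.7° = 56.2; c'Δl = 59.38; W sinα = 43.4
Σc'Δl = 161.0 kN/m; ΣN' = 254.6 kN/m; ΣW sinα = 85.7 kN/m
Resisting = 161.0 + 254.6·tan28.1° = 161.0 + 136.0 = 297.0 kN/m
FS = 297.0 / 85.7 = 3.467

FS = 3.47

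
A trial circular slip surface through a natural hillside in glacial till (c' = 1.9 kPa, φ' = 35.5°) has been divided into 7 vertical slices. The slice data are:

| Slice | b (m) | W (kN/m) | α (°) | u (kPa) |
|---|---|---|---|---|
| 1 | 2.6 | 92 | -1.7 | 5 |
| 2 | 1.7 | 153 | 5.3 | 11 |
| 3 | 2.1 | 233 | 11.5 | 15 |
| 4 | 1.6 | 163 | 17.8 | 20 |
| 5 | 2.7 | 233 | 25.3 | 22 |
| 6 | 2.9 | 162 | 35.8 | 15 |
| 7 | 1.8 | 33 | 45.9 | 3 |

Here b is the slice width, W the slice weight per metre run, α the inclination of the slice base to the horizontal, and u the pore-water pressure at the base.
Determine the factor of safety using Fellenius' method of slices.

FS = 1.78

Ordinary method of slices: FS = Σ[c'·Δl_i + (W_i cosα_i − u_i·Δl_i)·tanφ'] / Σ W_i sinα_i, with Δl_i = b_i / cosα_i.
Slice 1: Δl = 2.6/cos(-1.7°) = 2.601 m; N'_1 = 92·cos(-1.7°) − 5·2.601 = 79.0; c'Δl = 4.94; W sinα = -2.7
Slice 2: Δl = 1.7/cos5.3° = 1.707 m; N'_2 = 153·cos5.3° − 11·1.707 = 133.6; c'Δl = 3.24; W sinα = 14.1
Slice 3: Δl = 2.1/cos11.5° = 2.143 m; N'_3 = 233·cos11.5° − 15·2.143 = 196.2; c'Δl = 4.07; W sinα = 46.5
Slice 4: Δl = 1.6/cos17.8° = 1.680 m; N'_4 = 163·cos17.8° − 20·1.680 = 121.6; c'Δl = 3.19; W sinα = 49.8
Slice 5: Δl = 2.7/cos25.3° = 2.986 m; N'_5 = 233·cos25.3° − 22·2.986 = 144.9; c'Δl = 5.67; W sinα = 99.6
Slice 6: Δl = 2.9/cos35.8° = 3.576 m; N'_6 = 162·cos35.8° − 15·3.576 = 77.8; c'Δl = 6.79; W sinα = 94.8
Slice 7: Δl = 1.8/cos45.9° = 2.587 m; N'_7 = 33·cos45.9° − 3·2.587 = 15.2; c'Δl = 4.91; W sinα = 23.7
Σc'Δl = 32.8 kN/m; ΣN' = 768.2 kN/m; ΣW sinα = 325.7 kN/m
Resisting = 32.8 + 768.2·tan35.5° = 32.8 + 548.0 = 580.8 kN/m
FS = 580.8 / 325.7 = 1.783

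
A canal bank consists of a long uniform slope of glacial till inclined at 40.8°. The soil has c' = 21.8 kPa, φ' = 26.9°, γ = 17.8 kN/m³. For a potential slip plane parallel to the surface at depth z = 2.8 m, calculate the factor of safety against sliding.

For an infinite slope with a slip plane parallel to the surface (no pore pressure): FS = [c' + γz cos²β tanφ'] / [γz sinβ cosβ].
γz = 17.8·2.8 = 49.84 kN/m²
Numerator = 21.8 + 49.84·cos²40.8°·tan26.9° = 21.8 + 49.84·0.5730·0.5073 = 36.290 kPa
Denominator = 49.84·sin40.8°·cos40.8° = 49.84·0.6534·0.7570 = 24.653 kPa
FS = 36.290 / 24.653 = 1.472

FS = 1.47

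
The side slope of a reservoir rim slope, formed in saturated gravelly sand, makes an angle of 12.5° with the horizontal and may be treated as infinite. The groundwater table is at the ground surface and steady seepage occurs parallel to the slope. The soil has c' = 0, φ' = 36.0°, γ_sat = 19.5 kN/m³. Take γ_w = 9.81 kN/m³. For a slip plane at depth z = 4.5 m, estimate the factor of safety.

FS = 1.63

With seepage parallel to the slope and the water table at the surface, the effective normal stress on the slip plane uses the buoyant unit weight γ' = γ_sat − γ_w while the driving shear stress uses γ_sat:
FS = [c' + γ' z cos²β tanφ'] / [γ_sat z sinβ cosβ]
(For c' = 0 this reduces to FS = (γ'/γ_sat)·tanφ'/tanβ.)
γ' = 19.5 − 9.81 = 9.69 kN/m³
Numerator = 0.0 + 9.69·4.5·cos²12.5°·tan36.0° = 0.0 + 9.69·4.5·0.9532·0.7265 = 30.197 kPa
Denominator = 19.5·4.5·sin12.5°·cos12.5° = 19.5·4.5·0.2164·0.9763 = 18.542 kPa
FS = 30.197 / 18.542 = 1.629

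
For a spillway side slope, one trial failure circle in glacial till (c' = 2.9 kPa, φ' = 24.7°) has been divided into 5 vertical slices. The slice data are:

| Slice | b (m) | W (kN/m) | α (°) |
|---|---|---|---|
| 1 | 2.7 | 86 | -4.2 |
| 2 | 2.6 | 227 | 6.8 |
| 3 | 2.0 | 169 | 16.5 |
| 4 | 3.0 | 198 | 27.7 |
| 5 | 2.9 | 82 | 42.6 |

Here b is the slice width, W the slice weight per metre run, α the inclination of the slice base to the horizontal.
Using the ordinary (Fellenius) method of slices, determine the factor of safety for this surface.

Ordinary method of slices: FS = Σ[c'·Δl_i + (W_i cosα_i)·tanφ'] / Σ W_i sinα_i, with Δl_i = b_i / cosα_i.
Slice 1: Δl = 2.7/cos(-4.2°) = 2.707 m; N'_1 = 86·cos(-4.2°) = 85.8; c'Δl = 7.85; W sinα = -6.3
Slice 2: Δl = 2.6/cos6.8° = 2.618 m; N'_2 = 227·cos6.8° = 225.4; c'Δl = 7.59; W sinα = 26.9
Slice 3: Δl = 2.0/cos16.5° = 2.086 m; N'_3 = 169·cos16.5° = 162.0; c'Δl = 6.05; W sinα = 48.0
Slice 4: Δl = 3.0/cos27.7° = 3.388 m; N'_4 = 198·cos27.7° = 175.3; c'Δl = 9.83; W sinα = 92.0
Slice 5: Δl = 2.9/cos42.6° = 3.940 m; N'_5 = 82·cos42.6° = 60.4; c'Δl = 11.43; W sinα = 55.5
Σc'Δl = 42.7 kN/m; ΣN' = 708.9 kN/m; ΣW sinα = 216.1 kN/m
Resisting = 42.7 + 708.9·tan24.7° = 42.7 + 326.0 = 368.8 kN/m
FS = 368.8 / 216.1 = 1.706

FS = 1.71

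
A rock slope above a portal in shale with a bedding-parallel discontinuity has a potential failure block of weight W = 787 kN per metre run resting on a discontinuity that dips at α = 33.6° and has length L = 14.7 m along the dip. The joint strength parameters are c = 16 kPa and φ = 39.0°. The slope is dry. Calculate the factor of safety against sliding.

Resolving the block weight along and normal to the plane and applying the Mohr–Coulomb strength on the joint:
N' = W cosα = 787·cos33.6° = 655.5 kN/m
Driving force T = W sinα = 787·sin33.6° = 435.5 kN/m
Resisting force R = c·L + N'·tanφ = 16·14.7 + 655.5·tan39.0° = 235.2 + 530.8 = 766.0 kN/m
FS = R / T = 766.0 / 435.5 = 1.759

FS = 1.76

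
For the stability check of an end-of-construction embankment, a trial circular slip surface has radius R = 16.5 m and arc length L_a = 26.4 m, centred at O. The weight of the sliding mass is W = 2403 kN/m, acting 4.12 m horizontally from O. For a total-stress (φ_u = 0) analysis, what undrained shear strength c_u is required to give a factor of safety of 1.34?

c_u = 30.5 kPa

FS = c_u·L_a·R / (W·d), so c_u = FS·W·d / (L_a·R).
c_u = 1.34·2403·4.12 / (26.40·16.5) = 13266.5 / 435.60 = 30.46 kPa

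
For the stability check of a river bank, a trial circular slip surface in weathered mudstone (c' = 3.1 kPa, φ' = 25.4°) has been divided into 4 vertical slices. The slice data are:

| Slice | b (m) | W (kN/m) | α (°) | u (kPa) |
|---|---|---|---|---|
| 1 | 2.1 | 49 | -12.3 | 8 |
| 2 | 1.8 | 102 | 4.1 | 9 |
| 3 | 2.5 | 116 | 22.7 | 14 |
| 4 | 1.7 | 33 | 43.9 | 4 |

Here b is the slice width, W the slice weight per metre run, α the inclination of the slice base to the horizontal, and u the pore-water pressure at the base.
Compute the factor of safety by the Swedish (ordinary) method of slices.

Ordinary method of slices: FS = Σ[c'·Δl_i + (W_i cosα_i − u_i·Δl_i)·tanφ'] / Σ W_i sinα_i, with Δl_i = b_i / cosα_i.
Slice 1: Δl = 2.1/cos(-12.3°) = 2.149 m; N'_1 = 49·cos(-12.3°) − 8·2.149 = 30.7; c'Δl = 6.66; W sinα = -10.4
Slice 2: Δl = 1.8/cos4.1° = 1.805 m; N'_2 = 102·cos4.1° − 9·1.805 = 85.5; c'Δl = 5.59; W sinα = 7.3
Slice 3: Δl = 2.5/cos22.7° = 2.710 m; N'_3 = 116·cos22.7° − 14·2.710 = 69.1; c'Δl = 8.40; W sinα = 44.8
Slice 4: Δl = 1.7/cos43.9° = 2.359 m; N'_4 = 33·cos43.9° − 4·2.359 = 14.3; c'Δl = 7.31; W sinα = 22.9
Σc'Δl = 28.0 kN/m; ΣN' = 199.6 kN/m; ΣW sinα = 64.5 kN/m
Resisting = 28.0 + 199.6·tan25.4° = 28.0 + 94.8 = 122.7 kN/m
FS = 122.7 / 64.5 = 1.903

FS = 1.90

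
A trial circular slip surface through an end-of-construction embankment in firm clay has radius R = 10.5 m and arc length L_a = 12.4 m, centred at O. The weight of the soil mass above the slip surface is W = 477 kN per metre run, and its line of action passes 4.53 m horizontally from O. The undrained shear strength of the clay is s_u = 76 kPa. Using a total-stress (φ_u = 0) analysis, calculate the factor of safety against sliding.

FS = 4.58

Taking moments about the centre O, the resisting moment is provided by the undrained shear strength acting along the arc:
M_R = s_u·L_a·R = 76·12.40·10.5 = 9895.2 kN·m/m
M_D = W·d = 477·4.53 = 2160.8 kN·m/m
FS = M_R / M_D = 9895.2 / 2160.8 = 4.579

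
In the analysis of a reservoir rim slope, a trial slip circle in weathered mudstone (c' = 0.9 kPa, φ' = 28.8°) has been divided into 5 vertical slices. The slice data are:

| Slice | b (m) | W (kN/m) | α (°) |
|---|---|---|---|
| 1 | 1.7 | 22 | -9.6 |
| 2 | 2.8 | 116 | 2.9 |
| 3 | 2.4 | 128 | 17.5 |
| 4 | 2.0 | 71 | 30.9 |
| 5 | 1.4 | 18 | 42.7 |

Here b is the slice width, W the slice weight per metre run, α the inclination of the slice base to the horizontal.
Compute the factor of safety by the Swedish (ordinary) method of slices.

Ordinary method of slices: FS = Σ[c'·Δl_i + (W_i cosα_i)·tanφ'] / Σ W_i sinα_i, with Δl_i = b_i / cosα_i.
Slice 1: Δl = 1.7/cos(-9.6°) = 1.724 m; N'_1 = 22·cos(-9.6°) = 21.7; c'Δl = 1.55; W sinα = -3.7
Slice 2: Δl = 2.8/cos2.9° = 2.804 m; N'_2 = 116·cos2.9° = 115.9; c'Δl = 2.52; W sinα = 5.9
Slice 3: Δl = 2.4/cos17.5° = 2.516 m; N'_3 = 128·cos17.5° = 122.1; c'Δl = 2.26; W sinα = 38.5
Slice 4: Δl = 2.0/cos30.9° = 2.331 m; N'_4 = 71·cos30.9° = 60.9; c'Δl = 2.10; W sinα = 36.5
Slice 5: Δl = 1.4/cos42.7° = 1.905 m; N'_5 = 18·cos42.7° = 13.2; c'Δl = 1.71; W sinα = 12.2
Σc'Δl = 10.2 kN/m; ΣN' = 333.8 kN/m; ΣW sinα = 89.4 kN/m
Resisting = 10.2 + 333.8·tan28.8° = 10.2 + 183.5 = 193.6 kN/m
FS = 193.6 / 89.4 = 2.167

FS = 2.17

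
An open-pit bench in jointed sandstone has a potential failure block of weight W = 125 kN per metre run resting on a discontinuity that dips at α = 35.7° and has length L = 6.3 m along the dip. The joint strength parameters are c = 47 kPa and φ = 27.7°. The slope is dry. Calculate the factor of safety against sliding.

Resolving the block weight along and normal to the plane and applying the Mohr–Coulomb strength on the joint:
N' = W cosα = 125·cos35.7° = 101.5 kN/m
Driving force T = W sinα = 125·sin35.7° = 72.9 kN/m
Resisting force R = c·L + N'·tanφ = 47·6.3 + 101.5·tan27.7° = 296.1 + 53.3 = 349.4 kN/m
FS = R / T = 349.4 / 72.9 = 4.790

FS = 4.79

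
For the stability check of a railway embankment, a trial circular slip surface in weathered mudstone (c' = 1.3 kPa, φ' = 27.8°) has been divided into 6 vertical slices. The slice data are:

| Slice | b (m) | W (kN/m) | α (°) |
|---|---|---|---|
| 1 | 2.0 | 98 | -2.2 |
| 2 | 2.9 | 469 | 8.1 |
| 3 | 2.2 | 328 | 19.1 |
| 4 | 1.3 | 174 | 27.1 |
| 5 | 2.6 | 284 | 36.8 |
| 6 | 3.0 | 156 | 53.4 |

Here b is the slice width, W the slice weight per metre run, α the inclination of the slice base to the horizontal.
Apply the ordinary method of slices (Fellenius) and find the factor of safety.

FS = 1.35

Ordinary method of slices: FS = Σ[c'·Δl_i + (W_i cosα_i)·tanφ'] / Σ W_i sinα_i, with Δl_i = b_i / cosα_i.
Slice 1: Δl = 2.0/cos(-2.2°) = 2.001 m; N'_1 = 98·cos(-2.2°) = 97.9; c'Δl = 2.60; W sinα = -3.8
Slice 2: Δl = 2.9/cos8.1° = 2.929 m; N'_2 = 469·cos8.1° = 464.3; c'Δl = 3.81; W sinα = 66.1
Slice 3: Δl = 2.2/cos19.1° = 2.328 m; N'_3 = 328·cos19.1° = 309.9; c'Δl = 3.03; W sinα = 107.3
Slice 4: Δl = 1.3/cos27.1° = 1.460 m; N'_4 = 174·cos27.1° = 154.9; c'Δl = 1.90; W sinα = 79.3
Slice 5: Δl = 2.6/cos36.8° = 3.247 m; N'_5 = 284·cos36.8° = 227.4; c'Δl = 4.22; W sinα = 170.1
Slice 6: Δl = 3.0/cos53.4° = 5.032 m; N'_6 = 156·cos53.4° = 93.0; c'Δl = 6.54; W sinα = 125.2
Σc'Δl = 22.1 kN/m; ΣN' = 1347.5 kN/m; ΣW sinα = 544.3 kN/m
Resisting = 22.1 + 1347.5·tan27.8° = 22.1 + 710.5 = 732.6 kN/m
FS = 732.6 / 544.3 = 1.346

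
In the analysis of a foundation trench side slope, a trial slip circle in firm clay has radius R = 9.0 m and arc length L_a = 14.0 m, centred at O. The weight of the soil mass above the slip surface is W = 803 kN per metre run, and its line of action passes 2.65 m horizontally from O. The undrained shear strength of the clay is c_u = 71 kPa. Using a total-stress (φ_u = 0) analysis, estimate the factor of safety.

FS = 4.20

Taking moments about the centre O, the resisting moment is provided by the undrained shear strength acting along the arc:
M_R = c_u·L_a·R = 71·14.00·9.0 = 8946.0 kN·m/m
M_D = W·d = 803·2.65 = 2127.9 kN·m/m
FS = M_R / M_D = 8946.0 / 2127.9 = 4.204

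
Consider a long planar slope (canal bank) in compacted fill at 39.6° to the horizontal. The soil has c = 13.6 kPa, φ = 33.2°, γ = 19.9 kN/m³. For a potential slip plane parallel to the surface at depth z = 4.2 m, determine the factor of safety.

FS = 1.12

For an infinite slope with a slip plane parallel to the surface (no pore pressure): FS = [c + γz cos²β tanφ] / [γz sinβ cosβ].
γz = 19.9·4.2 = 83.58 kN/m²
Numerator = 13.6 + 83.58·cos²39.6°·tan33.2° = 13.6 + 83.58·0.5937·0.6544 = 46.071 kPa
Denominator = 83.58·sin39.6°·cos39.6° = 83.58·0.6374·0.7705 = 41.050 kPa
FS = 46.071 / 41.050 = 1.122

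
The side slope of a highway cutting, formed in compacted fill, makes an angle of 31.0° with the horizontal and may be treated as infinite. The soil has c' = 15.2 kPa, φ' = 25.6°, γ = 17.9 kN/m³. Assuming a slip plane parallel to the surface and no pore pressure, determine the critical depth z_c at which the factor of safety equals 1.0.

z_c = 9.49 m

Setting FS = 1.00 in FS = [c' + γz cos²β tanφ'] / [γz sinβ cosβ] and solving for z:
z = c' / [γ cosβ (FS·sinβ − cosβ·tanφ')]
  = 15.2 / [17.9·cos31.0°·(1.00·sin31.0° − cos31.0°·tan25.6°)]
  = 15.2 / [17.9·0.8572·(1.00·0.5150 − 0.8572·0.4791)]
  = 15.2 / 1.6011 = 9.493 m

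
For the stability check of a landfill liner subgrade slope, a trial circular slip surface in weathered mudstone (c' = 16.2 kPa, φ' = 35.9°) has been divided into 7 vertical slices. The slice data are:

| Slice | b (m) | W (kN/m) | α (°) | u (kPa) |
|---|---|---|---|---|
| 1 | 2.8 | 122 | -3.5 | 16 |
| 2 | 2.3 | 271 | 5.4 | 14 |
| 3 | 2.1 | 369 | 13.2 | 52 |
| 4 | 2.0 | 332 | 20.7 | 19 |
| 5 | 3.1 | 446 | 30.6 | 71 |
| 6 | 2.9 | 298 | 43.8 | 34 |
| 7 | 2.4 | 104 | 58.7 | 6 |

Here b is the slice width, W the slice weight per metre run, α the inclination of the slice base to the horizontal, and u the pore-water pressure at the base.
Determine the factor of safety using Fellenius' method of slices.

Ordinary method of slices: FS = Σ[c'·Δl_i + (W_i cosα_i − u_i·Δl_i)·tanφ'] / Σ W_i sinα_i, with Δl_i = b_i / cosα_i.
Slice 1: Δl = 2.8/cos(-3.5°) = 2.805 m; N'_1 = 122·cos(-3.5°) − 16·2.805 = 76.9; c'Δl = 45.44; W sinα = -7.4
Slice 2: Δl = 2.3/cos5.4° = 2.310 m; N'_2 = 271·cos5.4° − 14·2.310 = 237.5; c'Δl = 37.43; W sinα = 25.5
Slice 3: Δl = 2.1/cos13.2° = 2.157 m; N'_3 = 369·cos13.2° − 52·2.157 = 247.1; c'Δl = 34.94; W sinα = 84.3
Slice 4: Δl = 2.0/cos20.7° = 2.138 m; N'_4 = 332·cos20.7° − 19·2.138 = 269.9; c'Δl = 34.64; W sinα = 117.4
Slice 5: Δl = 3.1/cos30.6° = 3.602 m; N'_5 = 446·cos30.6° − 71·3.602 = 128.2; c'Δl = 58.35; W sinα = 227.0
Slice 6: Δl = 2.9/cos43.8° = 4.018 m; N'_6 = 298·cos43.8° − 34·4.018 = 78.5; c'Δl = 65.09; W sinα = 206.3
Slice 7: Δl = 2.4/cos58.7° = 4.620 m; N'_7 = 104·cos58.7° − 6·4.620 = 26.3; c'Δl = 74.84; W sinα = 88.9
Σc'Δl = 350.7 kN/m; ΣN' = 1064.3 kN/m; ΣW sinα = 741.8 kN/m
Resisting = 350.7 + 1064.3·tan35.9° = 350.7 + 770.5 = 1121.2 kN/m
FS = 1121.2 / 741.8 = 1.511

FS = 1.51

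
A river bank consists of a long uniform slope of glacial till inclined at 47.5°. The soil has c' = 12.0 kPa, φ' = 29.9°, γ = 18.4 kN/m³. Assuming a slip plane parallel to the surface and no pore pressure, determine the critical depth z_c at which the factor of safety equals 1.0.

Setting FS = 1.00 in FS = [c' + γz cos²β tanφ'] / [γz sinβ cosβ] and solving for z:
z = c' / [γ cosβ (FS·sinβ − cosβ·tanφ')]
  = 12.0 / [18.4·cos47.5°·(1.00·sin47.5° − cos47.5°·tan29.9°)]
  = 12.0 / [18.4·0.6756·(1.00·0.7373 − 0.6756·0.5750)]
  = 12.0 / 4.3358 = 2.768 m

z_c = 2.77 m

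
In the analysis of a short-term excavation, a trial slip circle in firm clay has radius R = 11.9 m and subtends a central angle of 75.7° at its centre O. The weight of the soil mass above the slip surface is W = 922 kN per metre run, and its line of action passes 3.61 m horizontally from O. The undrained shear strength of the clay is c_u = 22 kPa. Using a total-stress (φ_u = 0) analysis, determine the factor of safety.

Taking moments about the centre O, the resisting moment is provided by the undrained shear strength acting along the arc:
Arc length L_a = R·θ = 11.9·(75.7°·π/180) = 11.9·1.3212 = 15.72 m
M_R = c_u·L_a·R = 22·15.72·11.9 = 4116.1 kN·m/m
M_D = W·d = 922·3.61 = 3328.4 kN·m/m
FS = M_R / M_D = 4116.1 / 3328.4 = 1.237

FS = 1.24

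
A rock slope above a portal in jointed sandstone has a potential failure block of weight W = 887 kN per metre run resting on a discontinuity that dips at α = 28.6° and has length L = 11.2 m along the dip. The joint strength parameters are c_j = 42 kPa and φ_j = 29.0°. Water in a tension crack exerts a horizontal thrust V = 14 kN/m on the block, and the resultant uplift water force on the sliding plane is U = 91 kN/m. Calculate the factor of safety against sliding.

FS = 1.94

Resolving the block weight along and normal to the plane and applying the Mohr–Coulomb strength on the joint:
N' = W cosα − U − V sinα = 887·cos28.6° − 91 − 14·sin28.6° = 681.1 kN/m
Driving force T = W sinα + V cosα = 887·sin28.6° + 14·cos28.6° = 436.9 kN/m
Resisting force R = c_j·L + N'·tanφ_j = 42·11.2 + 681.1·tan29.0° = 470.4 + 377.5 = 847.9 kN/m
FS = R / T = 847.9 / 436.9 = 1.941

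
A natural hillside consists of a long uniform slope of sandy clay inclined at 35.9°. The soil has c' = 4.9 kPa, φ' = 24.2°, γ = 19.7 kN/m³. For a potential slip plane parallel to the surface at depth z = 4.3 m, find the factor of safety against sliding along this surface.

For an infinite slope with a slip plane parallel to the surface (no pore pressure): FS = [c' + γz cos²β tanφ'] / [γz sinβ cosβ].
γz = 19.7·4.3 = 84.71 kN/m²
Numerator = 4.9 + 84.71·cos²35.9°·tan24.2° = 4.9 + 84.71·0.6562·0.4494 = 29.880 kPa
Denominator = 84.71·sin35.9°·cos35.9° = 84.71·0.5864·0.8100 = 40.236 kPa
FS = 29.880 / 40.236 = 0.743

FS = 0.74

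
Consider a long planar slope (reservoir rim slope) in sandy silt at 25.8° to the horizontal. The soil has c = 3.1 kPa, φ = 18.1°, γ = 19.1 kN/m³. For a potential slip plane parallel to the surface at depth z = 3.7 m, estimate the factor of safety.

FS = 0.79

For an infinite slope with a slip plane parallel to the surface (no pore pressure): FS = [c + γz cos²β tanφ] / [γz sinβ cosβ].
γz = 19.1·3.7 = 70.67 kN/m²
Numerator = 3.1 + 70.67·cos²25.8°·tan18.1° = 3.1 + 70.67·0.8106·0.3269 = 21.823 kPa
Denominator = 70.67·sin25.8°·cos25.8° = 70.67·0.4352·0.9003 = 27.692 kPa
FS = 21.823 / 27.692 = 0.788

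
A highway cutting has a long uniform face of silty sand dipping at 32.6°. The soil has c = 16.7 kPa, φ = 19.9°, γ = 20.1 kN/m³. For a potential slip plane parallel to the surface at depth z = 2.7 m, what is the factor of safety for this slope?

For an infinite slope with a slip plane parallel to the surface (no pore pressure): FS = [c + γz cos²β tanφ] / [γz sinβ cosβ].
γz = 20.1·2.7 = 54.27 kN/m²
Numerator = 16.7 + 54.27·cos²32.6°·tan19.9° = 16.7 + 54.27·0.7097·0.3620 = 30.643 kPa
Denominator = 54.27·sin32.6°·cos32.6° = 54.27·0.5388·0.8425 = 24.633 kPa
FS = 30.643 / 24.633 = 1.244

FS = 1.24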